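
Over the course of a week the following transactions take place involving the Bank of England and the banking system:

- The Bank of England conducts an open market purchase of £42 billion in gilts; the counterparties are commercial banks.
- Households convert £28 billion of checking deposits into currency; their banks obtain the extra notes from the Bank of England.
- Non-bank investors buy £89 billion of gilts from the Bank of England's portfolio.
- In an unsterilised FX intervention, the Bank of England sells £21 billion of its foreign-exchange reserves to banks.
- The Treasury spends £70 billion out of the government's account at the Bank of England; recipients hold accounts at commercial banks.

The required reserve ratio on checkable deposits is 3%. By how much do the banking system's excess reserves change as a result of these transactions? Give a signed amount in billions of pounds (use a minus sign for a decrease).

OMO purchase (from banks) £42 billion: reserves +£42B, deposits 0.
Currency withdrawal £28 billion: reserves −£28B, deposits −£28B.
Asset sale (to non-banks) £89 billion: reserves −£89B, deposits −£89B.
FX sale £21 billion: reserves −£21B, deposits 0.
Government spending £70 billion: reserves +£70B, deposits +£70B.
Totals: Δreserves = −£26B, Δdeposits = −£47B.
Δrequired reserves = 3% × −£47B = −£1.41B.
Δexcess reserves = Δreserves − Δrequired = −£26B − (−£1.41B) = -£24.59 billion.

-£24.59 billion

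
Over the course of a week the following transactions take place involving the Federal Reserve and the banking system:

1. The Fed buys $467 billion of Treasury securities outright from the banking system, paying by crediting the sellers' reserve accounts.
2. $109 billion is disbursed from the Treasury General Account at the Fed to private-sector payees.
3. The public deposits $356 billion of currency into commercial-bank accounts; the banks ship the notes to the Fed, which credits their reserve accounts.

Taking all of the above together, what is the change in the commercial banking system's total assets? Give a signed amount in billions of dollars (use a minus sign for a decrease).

OMO purchase (from banks) $467 billion: just an asset swap on bank balance sheets → 0.
Government spending $109 billion: bank balance sheets expand → +$109B.
Currency deposit $356 billion: bank balance sheets expand → +$356B.
Net: 0 + 109 + 356 = +$465 billion.

+$465 billion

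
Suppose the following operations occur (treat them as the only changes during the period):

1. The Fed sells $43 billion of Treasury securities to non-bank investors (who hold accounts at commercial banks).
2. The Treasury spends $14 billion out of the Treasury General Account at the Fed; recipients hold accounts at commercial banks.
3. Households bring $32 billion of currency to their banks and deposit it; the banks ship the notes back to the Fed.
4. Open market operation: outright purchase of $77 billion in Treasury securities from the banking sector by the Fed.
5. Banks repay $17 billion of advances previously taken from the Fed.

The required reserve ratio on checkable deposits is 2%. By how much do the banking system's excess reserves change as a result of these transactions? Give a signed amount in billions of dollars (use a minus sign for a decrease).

Asset sale (to non-banks) $43 billion: reserves −$43B, deposits −$43B.
Government spending $14 billion: reserves +$14B, deposits +$14B.
Currency deposit $32 billion: reserves +$32B, deposits +$32B.
OMO purchase (from banks) $77 billion: reserves +$77B, deposits 0.
Discount-window repayment $17 billion: reserves −$17B, deposits 0.
Totals: Δreserves = +$63B, Δdeposits = +$3B.
Δrequired reserves = 2% × +$3B = +$0.06B.
Δexcess reserves = Δreserves − Δrequired = +$63B − (+$0.06B) = +$62.94 billion.

+$62.94 billion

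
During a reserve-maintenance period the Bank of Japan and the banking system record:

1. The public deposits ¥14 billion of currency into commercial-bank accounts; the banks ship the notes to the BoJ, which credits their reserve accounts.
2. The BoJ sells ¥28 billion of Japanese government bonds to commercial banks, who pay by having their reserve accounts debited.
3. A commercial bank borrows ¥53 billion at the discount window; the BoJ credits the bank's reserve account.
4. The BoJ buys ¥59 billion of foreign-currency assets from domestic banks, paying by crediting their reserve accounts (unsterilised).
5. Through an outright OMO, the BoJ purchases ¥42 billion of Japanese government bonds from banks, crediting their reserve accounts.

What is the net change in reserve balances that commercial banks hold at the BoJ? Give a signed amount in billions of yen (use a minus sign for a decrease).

+¥140 billion

Currency deposit ¥14 billion: returned notes are swapped for reserve credit → +¥14B.
OMO sale (to banks) ¥28 billion: the buying banks pay out of their reserve balances → −¥28B.
Discount-window loan ¥53 billion: the loan is credited to the bank's reserve account → +¥53B.
FX purchase ¥59 billion: the BoJ pays by crediting reserve accounts → +¥59B.
OMO purchase (from banks) ¥42 billion: the BoJ pays by crediting reserve accounts → +¥42B.
Net: 14 − 28 + 53 + 59 + 42 = +¥140 billion.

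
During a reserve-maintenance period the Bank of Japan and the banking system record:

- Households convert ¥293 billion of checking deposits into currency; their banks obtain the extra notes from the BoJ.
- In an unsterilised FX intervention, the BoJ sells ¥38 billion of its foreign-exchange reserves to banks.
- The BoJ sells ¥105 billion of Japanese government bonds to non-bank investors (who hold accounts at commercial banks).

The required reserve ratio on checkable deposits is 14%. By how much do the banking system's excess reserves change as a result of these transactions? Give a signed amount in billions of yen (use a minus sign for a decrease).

-¥380.28 billion

Currency withdrawal ¥293 billion: reserves −¥293B, deposits −¥293B.
FX sale ¥38 billion: reserves −¥38B, deposits 0.
Asset sale (to non-banks) ¥105 billion: reserves −¥105B, deposits −¥105B.
Totals: Δreserves = −¥436B, Δdeposits = −¥398B.
Δrequired reserves = 14% × −¥398B = −¥55.72B.
Δexcess reserves = Δreserves − Δrequired = −¥436B − (−¥55.72B) = -¥380.28 billion.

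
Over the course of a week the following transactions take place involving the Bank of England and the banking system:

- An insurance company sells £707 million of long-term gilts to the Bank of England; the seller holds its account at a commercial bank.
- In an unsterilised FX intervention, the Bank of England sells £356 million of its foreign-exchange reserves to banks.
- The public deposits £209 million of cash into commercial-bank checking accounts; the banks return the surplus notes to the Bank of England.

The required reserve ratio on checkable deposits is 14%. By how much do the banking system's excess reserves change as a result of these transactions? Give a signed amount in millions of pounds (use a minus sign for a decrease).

+£431.76 million

Asset purchase (from non-banks) £707 million: reserves +£707M, deposits +£707M.
FX sale £356 million: reserves −£356M, deposits 0.
Currency deposit £209 million: reserves +£209M, deposits +£209M.
Totals: Δreserves = +£560M, Δdeposits = +£916M.
Δrequired reserves = 14% × +£916M = +£128.24M.
Δexcess reserves = Δreserves − Δrequired = +£560M − (+£128.24M) = +£431.76 million.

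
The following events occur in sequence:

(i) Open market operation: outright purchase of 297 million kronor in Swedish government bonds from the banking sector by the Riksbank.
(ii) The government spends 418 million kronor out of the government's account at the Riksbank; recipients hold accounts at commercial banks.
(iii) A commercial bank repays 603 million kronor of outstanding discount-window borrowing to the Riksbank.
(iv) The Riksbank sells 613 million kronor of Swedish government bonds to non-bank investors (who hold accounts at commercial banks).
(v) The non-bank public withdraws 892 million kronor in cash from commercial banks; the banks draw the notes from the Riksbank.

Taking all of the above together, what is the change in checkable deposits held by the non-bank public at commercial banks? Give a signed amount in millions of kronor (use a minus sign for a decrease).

Riksbank balance sheet:
  Assets:      Securities −316M, Loans to banks −603M
  Liabilities: Bank reserves −1393M, Currency in circulation +892M, Government deposits −418M
Commercial banking system:
  Assets:      Reserves at CB −1393M, Securities −297M
  Liabilities: Checkable deposits −1087M, Borrowings from CB −603M
So the change in checkable deposits held by the non-bank public at commercial banks is -1087 million.

-1087 million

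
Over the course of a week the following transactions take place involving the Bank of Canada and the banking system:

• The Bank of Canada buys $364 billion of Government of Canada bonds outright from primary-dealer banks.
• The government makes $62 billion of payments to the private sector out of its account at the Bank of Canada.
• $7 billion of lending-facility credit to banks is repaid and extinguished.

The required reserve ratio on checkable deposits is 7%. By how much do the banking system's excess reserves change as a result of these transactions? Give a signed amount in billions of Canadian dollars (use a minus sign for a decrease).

OMO purchase (from banks) $364 billion: reserves +$364B, deposits 0.
Government spending $62 billion: reserves +$62B, deposits +$62B.
Discount-window repayment $7 billion: reserves −$7B, deposits 0.
Totals: Δreserves = +$419B, Δdeposits = +$62B.
Δrequired reserves = 7% × +$62B = +$4.34B.
Δexcess reserves = Δreserves − Δrequired = +$419B − (+$4.34B) = +$414.66 billion.

+$414.66 billion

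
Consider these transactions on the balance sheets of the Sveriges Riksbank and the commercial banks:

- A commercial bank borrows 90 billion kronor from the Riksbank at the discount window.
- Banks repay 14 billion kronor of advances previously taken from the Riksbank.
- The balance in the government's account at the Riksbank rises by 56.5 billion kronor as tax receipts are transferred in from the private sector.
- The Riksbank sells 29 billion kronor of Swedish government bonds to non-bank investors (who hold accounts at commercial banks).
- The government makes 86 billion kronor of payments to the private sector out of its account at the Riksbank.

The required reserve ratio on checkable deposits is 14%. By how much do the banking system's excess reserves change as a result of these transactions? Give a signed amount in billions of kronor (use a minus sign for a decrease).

+76.43 billion

Discount-window loan 90 billion kronor: reserves +90B, deposits 0.
Discount-window repayment 14 billion kronor: reserves −14B, deposits 0.
Government account inflow 56.5 billion kronor: reserves −56.5B, deposits −56.5B.
Asset sale (to non-banks) 29 billion kronor: reserves −29B, deposits −29B.
Government spending 86 billion kronor: reserves +86B, deposits +86B.
Totals: Δreserves = +76.5B, Δdeposits = +0.5B.
Δrequired reserves = 14% × +0.5B = +0.07B.
Δexcess reserves = Δreserves − Δrequired = +76.5B − (+0.07B) = +76.43 billion.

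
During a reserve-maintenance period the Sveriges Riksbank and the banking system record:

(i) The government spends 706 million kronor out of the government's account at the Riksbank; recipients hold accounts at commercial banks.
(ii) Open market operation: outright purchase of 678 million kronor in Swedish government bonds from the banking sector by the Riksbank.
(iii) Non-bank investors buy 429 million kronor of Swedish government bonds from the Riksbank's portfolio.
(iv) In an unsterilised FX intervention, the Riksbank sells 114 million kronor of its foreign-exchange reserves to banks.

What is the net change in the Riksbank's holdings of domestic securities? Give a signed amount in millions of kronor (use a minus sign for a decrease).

+249 million

Government spending 706 million kronor: the Riksbank's securities portfolio is untouched → 0.
OMO purchase (from banks) 678 million kronor: securities added to the Riksbank's portfolio → +678M.
Asset sale (to non-banks) 429 million kronor: securities removed from the Riksbank's portfolio → −429M.
FX sale 114 million kronor: the Riksbank's securities portfolio is untouched → 0.
Net: 0 + 678 − 429 + 0 = +249 million.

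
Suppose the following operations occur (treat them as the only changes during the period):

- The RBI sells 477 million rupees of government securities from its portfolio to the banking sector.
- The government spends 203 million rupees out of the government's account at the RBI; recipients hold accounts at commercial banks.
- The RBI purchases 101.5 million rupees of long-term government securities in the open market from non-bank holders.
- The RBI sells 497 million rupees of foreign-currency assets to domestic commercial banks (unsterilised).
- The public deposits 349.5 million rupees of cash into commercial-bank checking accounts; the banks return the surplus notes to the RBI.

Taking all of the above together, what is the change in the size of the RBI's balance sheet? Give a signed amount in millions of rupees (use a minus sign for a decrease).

RBI balance sheet:
  Assets:      Securities −375.5M, Foreign assets −497M
  Liabilities: Bank reserves −320M, Currency in circulation −349.5M, Government deposits −203M
Change in total RBI assets = -872.5 million.

-872.5 million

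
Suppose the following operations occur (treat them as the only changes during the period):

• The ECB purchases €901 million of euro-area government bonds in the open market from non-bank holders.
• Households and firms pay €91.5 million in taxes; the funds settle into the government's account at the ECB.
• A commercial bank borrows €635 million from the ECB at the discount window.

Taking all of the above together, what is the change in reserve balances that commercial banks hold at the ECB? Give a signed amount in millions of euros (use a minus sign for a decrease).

+€1444.5 million

Asset purchase (from non-banks) €901 million: the ECB pays by crediting reserve accounts → +€901M.
Government account inflow €91.5 million: funds move from bank reserves into the government account → −€91.5M.
Discount-window loan €635 million: the loan is credited to the bank's reserve account → +€635M.
Net: 901 − 91.5 + 635 = +€1444.5 million.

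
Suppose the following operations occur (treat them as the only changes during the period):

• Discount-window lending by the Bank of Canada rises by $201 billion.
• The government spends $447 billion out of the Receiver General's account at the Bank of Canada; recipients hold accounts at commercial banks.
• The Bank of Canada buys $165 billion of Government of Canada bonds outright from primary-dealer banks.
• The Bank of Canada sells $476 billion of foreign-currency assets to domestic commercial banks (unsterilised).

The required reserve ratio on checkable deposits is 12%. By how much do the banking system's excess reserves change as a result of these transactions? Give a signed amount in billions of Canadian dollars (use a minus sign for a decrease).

Discount-window loan $201 billion: reserves +$201B, deposits 0.
Government spending $447 billion: reserves +$447B, deposits +$447B.
OMO purchase (from banks) $165 billion: reserves +$165B, deposits 0.
FX sale $476 billion: reserves −$476B, deposits 0.
Totals: Δreserves = +$337B, Δdeposits = +$447B.
Δrequired reserves = 12% × +$447B = +$53.64B.
Δexcess reserves = Δreserves − Δrequired = +$337B − (+$53.64B) = +$283.36 billion.

+$283.36 billion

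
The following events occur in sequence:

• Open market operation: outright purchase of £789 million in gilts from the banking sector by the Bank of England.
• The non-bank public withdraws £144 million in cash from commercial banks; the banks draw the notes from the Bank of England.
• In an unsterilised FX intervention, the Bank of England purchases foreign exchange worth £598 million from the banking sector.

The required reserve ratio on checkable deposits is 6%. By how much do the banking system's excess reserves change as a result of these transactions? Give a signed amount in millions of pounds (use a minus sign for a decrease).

OMO purchase (from banks) £789 million: reserves +£789M, deposits 0.
Currency withdrawal £144 million: reserves −£144M, deposits −£144M.
FX purchase £598 million: reserves +£598M, deposits 0.
Totals: Δreserves = +£1243M, Δdeposits = −£144M.
Δrequired reserves = 6% × −£144M = −£8.64M.
Δexcess reserves = Δreserves − Δrequired = +£1243M − (−£8.64M) = +£1251.64 million.

+£1251.64 million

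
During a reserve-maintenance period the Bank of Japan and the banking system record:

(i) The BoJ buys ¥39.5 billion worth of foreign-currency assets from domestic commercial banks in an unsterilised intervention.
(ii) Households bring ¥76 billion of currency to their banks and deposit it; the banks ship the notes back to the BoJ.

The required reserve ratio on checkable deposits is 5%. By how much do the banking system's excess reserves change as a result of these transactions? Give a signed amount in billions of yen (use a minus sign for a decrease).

+¥111.7 billion

FX purchase ¥39.5 billion: reserves +¥39.5B, deposits 0.
Currency deposit ¥76 billion: reserves +¥76B, deposits +¥76B.
Totals: Δreserves = +¥115.5B, Δdeposits = +¥76B.
Δrequired reserves = 5% × +¥76B = +¥3.8B.
Δexcess reserves = Δreserves − Δrequired = +¥115.5B − (+¥3.8B) = +¥111.7 billion.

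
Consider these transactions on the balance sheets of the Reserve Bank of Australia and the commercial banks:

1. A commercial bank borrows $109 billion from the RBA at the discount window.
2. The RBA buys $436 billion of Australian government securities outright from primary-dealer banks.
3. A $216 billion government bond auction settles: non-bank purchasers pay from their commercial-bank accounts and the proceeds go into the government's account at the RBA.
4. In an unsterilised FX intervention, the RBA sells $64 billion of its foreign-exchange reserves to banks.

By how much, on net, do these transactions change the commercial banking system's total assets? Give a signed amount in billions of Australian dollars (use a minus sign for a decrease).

RBA balance sheet:
  Assets:      Securities +$436B, Loans to banks +$109B, Foreign assets −$64B
  Liabilities: Bank reserves +$265B, Government deposits +$216B
Commercial banking system:
  Assets:      Reserves at CB +$265B, Securities −$436B, Foreign assets +$64B
  Liabilities: Checkable deposits −$216B, Borrowings from CB +$109B
Change in total bank assets = -$107 billion.

-$107 billion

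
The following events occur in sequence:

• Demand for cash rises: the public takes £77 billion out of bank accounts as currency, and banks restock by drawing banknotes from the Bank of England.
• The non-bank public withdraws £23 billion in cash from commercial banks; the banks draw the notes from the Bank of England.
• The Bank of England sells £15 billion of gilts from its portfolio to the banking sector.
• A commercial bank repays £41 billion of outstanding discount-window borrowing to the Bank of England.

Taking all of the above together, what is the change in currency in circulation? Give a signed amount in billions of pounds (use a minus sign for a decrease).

+£100 billion

Currency withdrawal £77 billion: notes leave the central bank → +£77B.
Currency withdrawal £23 billion: notes leave the central bank → +£23B.
OMO sale (to banks) £15 billion: no currency enters or leaves circulation → 0.
Discount-window repayment £41 billion: no currency enters or leaves circulation → 0.
Net: 77 + 23 + 0 + 0 = +£100 billion.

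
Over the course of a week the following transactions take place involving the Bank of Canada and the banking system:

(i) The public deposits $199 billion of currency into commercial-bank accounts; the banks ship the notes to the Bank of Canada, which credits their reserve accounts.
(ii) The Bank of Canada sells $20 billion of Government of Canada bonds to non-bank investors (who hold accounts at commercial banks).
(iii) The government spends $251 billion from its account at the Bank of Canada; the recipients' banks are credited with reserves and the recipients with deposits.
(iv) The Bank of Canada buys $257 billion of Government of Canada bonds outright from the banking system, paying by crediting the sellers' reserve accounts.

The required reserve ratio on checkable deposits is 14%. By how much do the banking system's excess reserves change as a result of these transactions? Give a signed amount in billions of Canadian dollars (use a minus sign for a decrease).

+$626.8 billion

Currency deposit $199 billion: reserves +$199B, deposits +$199B.
Asset sale (to non-banks) $20 billion: reserves −$20B, deposits −$20B.
Government spending $251 billion: reserves +$251B, deposits +$251B.
OMO purchase (from banks) $257 billion: reserves +$257B, deposits 0.
Totals: Δreserves = +$687B, Δdeposits = +$430B.
Δrequired reserves = 14% × +$430B = +$60.2B.
Δexcess reserves = Δreserves − Δrequired = +$687B − (+$60.2B) = +$626.8 billion.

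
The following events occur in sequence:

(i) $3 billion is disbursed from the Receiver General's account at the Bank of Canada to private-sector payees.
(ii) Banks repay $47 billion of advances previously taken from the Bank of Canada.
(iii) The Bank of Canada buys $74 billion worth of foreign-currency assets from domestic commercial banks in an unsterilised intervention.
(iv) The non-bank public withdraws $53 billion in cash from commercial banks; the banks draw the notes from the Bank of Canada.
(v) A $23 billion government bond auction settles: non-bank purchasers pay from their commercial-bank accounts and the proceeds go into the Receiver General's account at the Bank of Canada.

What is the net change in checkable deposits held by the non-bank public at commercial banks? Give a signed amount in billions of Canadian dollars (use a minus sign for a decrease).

Bank of Canada balance sheet:
  Assets:      Loans to banks −$47B, Foreign assets +$74B
  Liabilities: Bank reserves −$46B, Currency in circulation +$53B, Government deposits +$20B
Commercial banking system:
  Assets:      Reserves at CB −$46B, Foreign assets −$74B
  Liabilities: Checkable deposits −$73B, Borrowings from CB −$47B
So the change in checkable deposits held by the non-bank public at commercial banks is -$73 billion.

-$73 billion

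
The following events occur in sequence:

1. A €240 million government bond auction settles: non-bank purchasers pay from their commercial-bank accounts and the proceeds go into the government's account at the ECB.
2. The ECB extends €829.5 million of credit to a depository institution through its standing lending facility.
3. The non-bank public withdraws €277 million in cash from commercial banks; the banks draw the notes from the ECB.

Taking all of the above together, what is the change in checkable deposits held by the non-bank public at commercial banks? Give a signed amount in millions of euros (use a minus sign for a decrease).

Government account inflow €240 million: non-bank counterparties' bank balances fall → −€240M.
Discount-window loan €829.5 million: the counterparty is a bank, so public deposits are unchanged → 0.
Currency withdrawal €277 million: non-bank counterparties' bank balances fall → −€277M.
Net: −240 + 0 − 277 = -€517 million.

-€517 million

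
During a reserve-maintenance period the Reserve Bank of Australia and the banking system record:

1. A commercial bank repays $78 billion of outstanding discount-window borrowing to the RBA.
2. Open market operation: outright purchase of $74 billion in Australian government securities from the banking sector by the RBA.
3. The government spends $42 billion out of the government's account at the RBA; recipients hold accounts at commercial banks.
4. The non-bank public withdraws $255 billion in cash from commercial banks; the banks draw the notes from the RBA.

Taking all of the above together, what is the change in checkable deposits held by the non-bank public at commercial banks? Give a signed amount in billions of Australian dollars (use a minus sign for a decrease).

Discount-window repayment $78 billion: the counterparty is a bank, so public deposits are unchanged → 0.
OMO purchase (from banks) $74 billion: the counterparty is a bank, so public deposits are unchanged → 0.
Government spending $42 billion: non-bank counterparties' bank balances rise → +$42B.
Currency withdrawal $255 billion: non-bank counterparties' bank balances fall → −$255B.
Net: 0 + 0 + 42 − 255 = -$213 billion.

-$213 billion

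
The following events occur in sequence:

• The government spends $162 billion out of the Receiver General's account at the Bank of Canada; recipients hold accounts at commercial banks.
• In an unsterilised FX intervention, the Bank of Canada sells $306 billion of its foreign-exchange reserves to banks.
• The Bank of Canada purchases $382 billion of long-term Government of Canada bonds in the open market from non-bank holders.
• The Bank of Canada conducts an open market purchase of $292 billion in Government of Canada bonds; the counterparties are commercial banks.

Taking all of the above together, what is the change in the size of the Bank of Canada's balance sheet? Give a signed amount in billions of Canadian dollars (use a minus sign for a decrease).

+$368 billion

Government spending $162 billion: only the composition of liabilities changes → 0.
FX sale $306 billion: a Bank of Canada asset is shed → −$306B.
Asset purchase (from non-banks) $382 billion: a Bank of Canada asset is acquired → +$382B.
OMO purchase (from banks) $292 billion: a Bank of Canada asset is acquired → +$292B.
Net: 0 − 306 + 382 + 292 = +$368 billion.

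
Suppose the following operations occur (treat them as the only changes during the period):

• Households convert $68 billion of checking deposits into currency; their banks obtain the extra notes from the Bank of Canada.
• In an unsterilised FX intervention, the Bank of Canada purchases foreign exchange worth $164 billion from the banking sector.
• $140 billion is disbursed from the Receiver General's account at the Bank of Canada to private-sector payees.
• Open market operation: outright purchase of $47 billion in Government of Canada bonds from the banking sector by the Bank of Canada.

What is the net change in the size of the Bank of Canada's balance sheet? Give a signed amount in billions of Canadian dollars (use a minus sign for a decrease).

Bank of Canada balance sheet:
  Assets:      Securities +$47B, Foreign assets +$164B
  Liabilities: Bank reserves +$283B, Currency in circulation +$68B, Government deposits −$140B
Change in total Bank of Canada assets = +$211 billion.

+$211 billion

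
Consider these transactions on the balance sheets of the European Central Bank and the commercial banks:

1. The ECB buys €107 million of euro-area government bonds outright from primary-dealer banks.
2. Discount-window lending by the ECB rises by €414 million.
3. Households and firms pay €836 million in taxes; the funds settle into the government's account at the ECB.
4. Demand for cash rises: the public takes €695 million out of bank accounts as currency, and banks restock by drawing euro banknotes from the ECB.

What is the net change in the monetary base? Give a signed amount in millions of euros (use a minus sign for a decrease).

OMO purchase (from banks) €107 million: ECB balance sheet expands → +€107M.
Discount-window loan €414 million: ECB balance sheet expands → +€414M.
Government account inflow €836 million: reserves shift to a non-base liability → −€836M.
Currency withdrawal €695 million: just a shift between currency and reserves — both are base money → 0.
Net: 107 + 414 − 836 + 0 = -€315 million.

-€315 million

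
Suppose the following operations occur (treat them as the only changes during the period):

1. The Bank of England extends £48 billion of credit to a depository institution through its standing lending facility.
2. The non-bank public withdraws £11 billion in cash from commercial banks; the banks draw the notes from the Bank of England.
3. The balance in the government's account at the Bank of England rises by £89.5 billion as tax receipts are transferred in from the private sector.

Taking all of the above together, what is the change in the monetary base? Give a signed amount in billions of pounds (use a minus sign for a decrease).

-£41.5 billion

Discount-window loan £48 billion: Bank of England balance sheet expands → +£48B.
Currency withdrawal £11 billion: just a shift between currency and reserves — both are base money → 0.
Government account inflow £89.5 billion: reserves shift to a non-base liability → −£89.5B.
Net: 48 + 0 − 89.5 = -£41.5 billion.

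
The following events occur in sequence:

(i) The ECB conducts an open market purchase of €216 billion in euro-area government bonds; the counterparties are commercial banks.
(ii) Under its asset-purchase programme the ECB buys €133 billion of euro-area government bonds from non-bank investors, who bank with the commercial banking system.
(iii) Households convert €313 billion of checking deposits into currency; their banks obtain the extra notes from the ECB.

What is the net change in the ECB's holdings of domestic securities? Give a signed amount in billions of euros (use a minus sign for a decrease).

ECB balance sheet:
  Assets:      Securities +€349B
  Liabilities: Bank reserves +€36B, Currency in circulation +€313B
So the change in the ECB's holdings of domestic securities is +€349 billion.

+€349 billion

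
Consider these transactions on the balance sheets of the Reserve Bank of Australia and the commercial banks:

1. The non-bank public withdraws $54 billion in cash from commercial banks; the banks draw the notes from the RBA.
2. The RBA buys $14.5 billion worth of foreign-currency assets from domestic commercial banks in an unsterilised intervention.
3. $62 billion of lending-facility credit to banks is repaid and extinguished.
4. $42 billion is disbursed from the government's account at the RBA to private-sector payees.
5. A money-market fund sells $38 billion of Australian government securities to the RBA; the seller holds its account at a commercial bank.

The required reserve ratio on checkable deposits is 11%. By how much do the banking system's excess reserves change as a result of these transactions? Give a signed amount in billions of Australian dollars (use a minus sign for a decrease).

-$24.36 billion

Currency withdrawal $54 billion: reserves −$54B, deposits −$54B.
FX purchase $14.5 billion: reserves +$14.5B, deposits 0.
Discount-window repayment $62 billion: reserves −$62B, deposits 0.
Government spending $42 billion: reserves +$42B, deposits +$42B.
Asset purchase (from non-banks) $38 billion: reserves +$38B, deposits +$38B.
Totals: Δreserves = −$21.5B, Δdeposits = +$26B.
Δrequired reserves = 11% × +$26B = +$2.86B.
Δexcess reserves = Δreserves − Δrequired = −$21.5B − (+$2.86B) = -$24.36 billion.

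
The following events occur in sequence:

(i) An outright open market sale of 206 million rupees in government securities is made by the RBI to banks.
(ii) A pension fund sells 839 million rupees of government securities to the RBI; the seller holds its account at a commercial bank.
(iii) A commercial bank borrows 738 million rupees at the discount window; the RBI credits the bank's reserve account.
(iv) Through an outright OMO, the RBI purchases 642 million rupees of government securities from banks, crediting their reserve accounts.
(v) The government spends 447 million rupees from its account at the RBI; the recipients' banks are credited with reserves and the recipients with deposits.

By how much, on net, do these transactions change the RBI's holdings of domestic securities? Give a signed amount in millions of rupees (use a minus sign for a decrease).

OMO sale (to banks) 206 million rupees: securities removed from the RBI's portfolio → −206M.
Asset purchase (from non-banks) 839 million rupees: securities added to the RBI's portfolio → +839M.
Discount-window loan 738 million rupees: the RBI's securities portfolio is untouched → 0.
OMO purchase (from banks) 642 million rupees: securities added to the RBI's portfolio → +642M.
Government spending 447 million rupees: the RBI's securities portfolio is untouched → 0.
Net: −206 + 839 + 0 + 642 + 0 = +1275 million.

+1275 million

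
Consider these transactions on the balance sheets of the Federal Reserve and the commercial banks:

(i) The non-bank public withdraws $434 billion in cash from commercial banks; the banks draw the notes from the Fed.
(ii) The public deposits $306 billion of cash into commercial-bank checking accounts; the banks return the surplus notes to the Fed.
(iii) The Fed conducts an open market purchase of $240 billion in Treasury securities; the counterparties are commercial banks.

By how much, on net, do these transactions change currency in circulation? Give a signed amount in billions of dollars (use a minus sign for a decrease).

Currency withdrawal $434 billion: notes leave the central bank → +$434B.
Currency deposit $306 billion: notes return to the central bank → −$306B.
OMO purchase (from banks) $240 billion: no currency enters or leaves circulation → 0.
Net: 434 − 306 + 0 = +$128 billion.

+$128 billion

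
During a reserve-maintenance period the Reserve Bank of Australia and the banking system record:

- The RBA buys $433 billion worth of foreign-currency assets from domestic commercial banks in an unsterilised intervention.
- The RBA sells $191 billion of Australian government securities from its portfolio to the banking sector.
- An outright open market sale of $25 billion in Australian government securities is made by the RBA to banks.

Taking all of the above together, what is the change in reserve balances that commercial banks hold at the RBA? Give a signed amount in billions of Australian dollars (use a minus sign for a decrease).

RBA balance sheet:
  Assets:      Securities −$216B, Foreign assets +$433B
  Liabilities: Bank reserves +$217B
Commercial banking system:
  Assets:      Reserves at CB +$217B, Securities +$216B, Foreign assets −$433B
  Liabilities: no change
So the change in reserve balances that commercial banks hold at the RBA is +$217 billion.

+$217 billion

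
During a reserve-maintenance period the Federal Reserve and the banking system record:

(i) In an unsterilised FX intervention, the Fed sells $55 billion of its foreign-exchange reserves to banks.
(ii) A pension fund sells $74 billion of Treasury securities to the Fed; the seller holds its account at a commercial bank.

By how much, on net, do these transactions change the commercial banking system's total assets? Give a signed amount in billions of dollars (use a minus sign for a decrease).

+$74 billion

Fed balance sheet:
  Assets:      Securities +$74B, Foreign assets −$55B
  Liabilities: Bank reserves +$19B
Commercial banking system:
  Assets:      Reserves at CB +$19B, Foreign assets +$55B
  Liabilities: Checkable deposits +$74B
Change in total bank assets = +$74 billion.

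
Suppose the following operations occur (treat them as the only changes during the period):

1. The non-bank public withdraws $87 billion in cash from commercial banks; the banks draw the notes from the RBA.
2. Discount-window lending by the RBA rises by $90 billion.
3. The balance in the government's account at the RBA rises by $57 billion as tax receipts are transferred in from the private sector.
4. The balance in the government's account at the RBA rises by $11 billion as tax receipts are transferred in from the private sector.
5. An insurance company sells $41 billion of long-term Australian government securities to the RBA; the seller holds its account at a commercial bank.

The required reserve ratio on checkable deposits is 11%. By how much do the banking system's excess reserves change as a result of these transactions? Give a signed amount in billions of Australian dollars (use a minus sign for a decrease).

-$11.46 billion

Currency withdrawal $87 billion: reserves −$87B, deposits −$87B.
Discount-window loan $90 billion: reserves +$90B, deposits 0.
Government account inflow $57 billion: reserves −$57B, deposits −$57B.
Government account inflow $11 billion: reserves −$11B, deposits −$11B.
Asset purchase (from non-banks) $41 billion: reserves +$41B, deposits +$41B.
Totals: Δreserves = −$24B, Δdeposits = −$114B.
Δrequired reserves = 11% × −$114B = −$12.54B.
Δexcess reserves = Δreserves − Δrequired = −$24B − (−$12.54B) = -$11.46 billion.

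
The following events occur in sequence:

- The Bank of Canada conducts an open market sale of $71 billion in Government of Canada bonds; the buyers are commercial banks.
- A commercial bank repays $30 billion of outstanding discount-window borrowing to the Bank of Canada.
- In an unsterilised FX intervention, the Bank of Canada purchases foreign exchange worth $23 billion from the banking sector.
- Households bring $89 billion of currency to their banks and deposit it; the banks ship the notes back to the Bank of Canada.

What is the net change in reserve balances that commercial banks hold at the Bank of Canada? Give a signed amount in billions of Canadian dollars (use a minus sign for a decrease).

OMO sale (to banks) $71 billion: the buying banks pay out of their reserve balances → −$71B.
Discount-window repayment $30 billion: repayment is debited from reserves → −$30B.
FX purchase $23 billion: the Bank of Canada pays by crediting reserve accounts → +$23B.
Currency deposit $89 billion: returned notes are swapped for reserve credit → +$89B.
Net: −71 − 30 + 23 + 89 = +$11 billion.

+$11 billion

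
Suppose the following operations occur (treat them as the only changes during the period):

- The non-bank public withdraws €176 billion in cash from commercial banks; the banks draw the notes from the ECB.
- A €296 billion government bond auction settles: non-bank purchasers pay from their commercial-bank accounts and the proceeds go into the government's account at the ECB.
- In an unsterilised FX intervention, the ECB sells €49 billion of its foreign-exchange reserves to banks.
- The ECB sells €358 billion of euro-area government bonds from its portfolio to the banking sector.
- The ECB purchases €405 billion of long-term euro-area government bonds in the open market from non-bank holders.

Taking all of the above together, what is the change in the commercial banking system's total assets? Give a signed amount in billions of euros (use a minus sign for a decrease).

-€67 billion

Currency withdrawal €176 billion: bank balance sheets shrink → −€176B.
Government account inflow €296 billion: bank balance sheets shrink → −€296B.
FX sale €49 billion: just an asset swap on bank balance sheets → 0.
OMO sale (to banks) €358 billion: just an asset swap on bank balance sheets → 0.
Asset purchase (from non-banks) €405 billion: bank balance sheets expand → +€405B.
Net: −176 − 296 + 0 + 0 + 405 = -€67 billion.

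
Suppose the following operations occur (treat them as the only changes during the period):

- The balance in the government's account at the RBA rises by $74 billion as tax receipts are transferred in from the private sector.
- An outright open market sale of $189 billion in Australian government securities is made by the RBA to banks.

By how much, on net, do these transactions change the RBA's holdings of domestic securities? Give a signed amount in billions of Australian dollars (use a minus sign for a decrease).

-$189 billion

Government account inflow $74 billion: the RBA's securities portfolio is untouched → 0.
OMO sale (to banks) $189 billion: securities removed from the RBA's portfolio → −$189B.
Net: 0 − 189 = -$189 billion.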